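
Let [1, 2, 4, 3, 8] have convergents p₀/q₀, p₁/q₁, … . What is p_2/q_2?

13/9

Using pₖ = aₖpₖ₋₁ + pₖ₋₂, qₖ = aₖqₖ₋₁ + qₖ₋₂ (with p₋₁=1, p₋₂=0, q₋₁=0, q₋₂=1):
  k=0: a=1, p=1, q=1
  k=1: a=2, p=3, q=2
  k=2: a=4, p=13, q=9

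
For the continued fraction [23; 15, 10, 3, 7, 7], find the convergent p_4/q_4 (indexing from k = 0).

Using pₖ = aₖpₖ₋₁ + pₖ₋₂, qₖ = aₖqₖ₋₁ + qₖ₋₂ (with p₋₁=1, p₋₂=0, q₋₁=0, q₋₂=1):
  k=0: a=23, p=23, q=1
  k=1: a=15, p=346, q=15
  k=2: a=10, p=3483, q=151
  k=3: a=3, p=10795, q=468
  k=4: a=7, p=79048, q=3427

79048/3427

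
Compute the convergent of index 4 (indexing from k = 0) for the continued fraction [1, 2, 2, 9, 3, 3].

205/146

Using pₖ = aₖpₖ₋₁ + pₖ₋₂, qₖ = aₖqₖ₋₁ + qₖ₋₂ (with p₋₁=1, p₋₂=0, q₋₁=0, q₋₂=1):
  k=0: a=1, p=1, q=1
  k=1: a=2, p=3, q=2
  k=2: a=2, p=7, q=5
  k=3: a=9, p=66, q=47
  k=4: a=3, p=205, q=146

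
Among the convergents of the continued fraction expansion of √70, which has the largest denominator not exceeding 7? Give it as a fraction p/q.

√70 = [8; 2, 1, 2, 1, 2, 16, …] (period length 6).
Convergents:
  p_0/q_0 = 8/1
  p_1/q_1 = 17/2
  p_2/q_2 = 25/3
  p_3/q_3 = 67/8
q_2 = 3 ≤ 7 < 8 = q_3, so the answer is 25/3.

25/3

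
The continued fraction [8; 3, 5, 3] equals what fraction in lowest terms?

Using pₖ = aₖpₖ₋₁ + pₖ₋₂ and qₖ = aₖqₖ₋₁ + qₖ₋₂:
  k=0: a=8, p=8, q=1
  k=1: a=3, p=25, q=3
  k=2: a=5, p=133, q=16
  k=3: a=3, p=424, q=51

424/51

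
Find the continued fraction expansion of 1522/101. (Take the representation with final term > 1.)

[15; 14, 2, 3]

1522 = 15·101 + 7
101 = 14·7 + 3
7 = 2·3 + 1
3 = 3·1 + 0  (stop)
So 1522/101 = [15; 14, 2, 3].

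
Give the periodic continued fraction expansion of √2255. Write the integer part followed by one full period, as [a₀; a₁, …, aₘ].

a₀ = ⌊√2255⌋ = 47.

[47; 2, 18, 2, 94]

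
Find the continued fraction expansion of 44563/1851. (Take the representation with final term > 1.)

[24; 13, 3, 6, 3, 2]

44563 = 24·1851 + 139
1851 = 13·139 + 44
139 = 3·44 + 7
44 = 6·7 + 2
7 = 3·2 + 1
2 = 2·1 + 0  (stop)
So 44563/1851 = [24; 13, 3, 6, 3, 2].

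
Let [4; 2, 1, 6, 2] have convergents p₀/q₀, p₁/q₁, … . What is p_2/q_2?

Using pₖ = aₖpₖ₋₁ + pₖ₋₂, qₖ = aₖqₖ₋₁ + qₖ₋₂ (with p₋₁=1, p₋₂=0, q₋₁=0, q₋₂=1):
  k=0: a=4, p=4, q=1
  k=1: a=2, p=9, q=2
  k=2: a=1, p=13, q=3

13/3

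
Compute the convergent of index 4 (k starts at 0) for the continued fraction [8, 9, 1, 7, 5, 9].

Using pₖ = aₖpₖ₋₁ + pₖ₋₂, qₖ = aₖqₖ₋₁ + qₖ₋₂ (with p₋₁=1, p₋₂=0, q₋₁=0, q₋₂=1):
  k=0: a=8, p=8, q=1
  k=1: a=9, p=73, q=9
  k=2: a=1, p=81, q=10
  k=3: a=7, p=640, q=79
  k=4: a=5, p=3281, q=405

3281/405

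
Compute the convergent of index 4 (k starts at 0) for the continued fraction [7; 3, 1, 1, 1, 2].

80/11

Using pₖ = aₖpₖ₋₁ + pₖ₋₂, qₖ = aₖqₖ₋₁ + qₖ₋₂ (with p₋₁=1, p₋₂=0, q₋₁=0, q₋₂=1):
  k=0: a=7, p=7, q=1
  k=1: a=3, p=22, q=3
  k=2: a=1, p=29, q=4
  k=3: a=1, p=51, q=7
  k=4: a=1, p=80, q=11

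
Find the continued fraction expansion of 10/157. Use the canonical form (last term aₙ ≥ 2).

[0; 15, 1, 2, 3]

10 = 0×157 + 10
157 = 15×10 + 7
10 = 1×7 + 3
7 = 2×3 + 1
3 = 3×1 + 0  (stop)
So 10/157 = [0; 15, 1, 2, 3].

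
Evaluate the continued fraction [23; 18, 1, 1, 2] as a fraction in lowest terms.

Fold from the inside: start with 2/1.
  1 + 1/2 = 3/2
  1 + 2/3 = 5/3
  18 + 3/5 = 93/5
  23 + 5/93 = 2144/93

2144/93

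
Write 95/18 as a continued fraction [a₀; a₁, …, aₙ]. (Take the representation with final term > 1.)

[5; 3, 1, 1, 2]

95 = 5×18 + 5
18 = 3×5 + 3
5 = 1×3 + 2
3 = 1×2 + 1
2 = 2×1 + 0  (stop)
So 95/18 = [5; 3, 1, 1, 2].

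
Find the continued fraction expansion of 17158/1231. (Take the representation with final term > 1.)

17158 = 13×1231 + 1155
1231 = 1×1155 + 76
1155 = 15×76 + 15
76 = 5×15 + 1
15 = 15×1 + 0  (stop)
So 17158/1231 = [13; 1, 15, 5, 15].

[13; 1, 15, 5, 15]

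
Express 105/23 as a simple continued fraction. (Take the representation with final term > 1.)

[4; 1, 1, 3, 3]

105 = 4×23 + 13
23 = 1×13 + 10
13 = 1×10 + 3
10 = 3×3 + 1
3 = 3×1 + 0  (stop)
So 105/23 = [4; 1, 1, 3, 3].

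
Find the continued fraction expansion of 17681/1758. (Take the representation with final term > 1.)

[10; 17, 2, 2, 6, 3]

17681 = 10*1758 + 101
1758 = 17*101 + 41
101 = 2*41 + 19
41 = 2*19 + 3
19 = 6*3 + 1
3 = 3*1 + 0  (stop)
So 17681/1758 = [10; 17, 2, 2, 6, 3].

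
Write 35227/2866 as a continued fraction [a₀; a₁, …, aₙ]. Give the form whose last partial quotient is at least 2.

35227 = 12·2866 + 835
2866 = 3·835 + 361
835 = 2·361 + 113
361 = 3·113 + 22
113 = 5·22 + 3
22 = 7·3 + 1
3 = 3·1 + 0  (stop)
So 35227/2866 = [12; 3, 2, 3, 5, 7, 3].

[12; 3, 2, 3, 5, 7, 3]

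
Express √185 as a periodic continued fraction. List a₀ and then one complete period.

a₀ = ⌊√185⌋ = 13.
With m₀=0, d₀=1 and mₖ₊₁ = dₖaₖ − mₖ, dₖ₊₁ = (n − mₖ₊₁²)/dₖ, aₖ₊₁ = ⌊(a₀+mₖ₊₁)/dₖ₊₁⌋:
  k=1: m=13, d=16, a=1
  k=2: m=3, d=11, a=1
  k=3: m=8, d=11, a=1
  k=4: m=3, d=16, a=1
  k=5: m=13, d=1, a=26
d=1 and a=2a₀=26 at k=5, so the next step gives (m, d) = (13, 16) again — its k=1 value — and the period has length 5.

[13; 1, 1, 1, 1, 26]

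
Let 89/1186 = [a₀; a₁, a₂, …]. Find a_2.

89 = 0·1186 + 89   →  a_0 = 0
1186 = 13·89 + 29   →  a_1 = 13
89 = 3·29 + 2   →  a_2 = 3

3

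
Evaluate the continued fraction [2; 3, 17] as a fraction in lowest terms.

121/52

Using pₖ = aₖpₖ₋₁ + pₖ₋₂ and qₖ = aₖqₖ₋₁ + qₖ₋₂:
  k=0: a=2, p=2, q=1
  k=1: a=3, p=7, q=3
  k=2: a=17, p=121, q=52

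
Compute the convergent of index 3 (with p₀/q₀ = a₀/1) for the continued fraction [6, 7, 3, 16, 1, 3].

Using pₖ = aₖpₖ₋₁ + pₖ₋₂, qₖ = aₖqₖ₋₁ + qₖ₋₂ (with p₋₁=1, p₋₂=0, q₋₁=0, q₋₂=1):
  k=0: a=6, p=6, q=1
  k=1: a=7, p=43, q=7
  k=2: a=3, p=135, q=22
  k=3: a=16, p=2203, q=359

2203/359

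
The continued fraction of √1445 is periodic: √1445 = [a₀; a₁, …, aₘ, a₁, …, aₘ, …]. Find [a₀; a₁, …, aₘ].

a₀ = ⌊√1445⌋ = 38.

[38; 76]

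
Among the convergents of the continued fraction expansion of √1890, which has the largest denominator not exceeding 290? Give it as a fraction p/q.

√1890 = [43; 2, 9, 6, 9, 2, 86, …] (period length 6).
Convergents:
  p_0/q_0 = 43/1
  p_1/q_1 = 87/2
  p_2/q_2 = 826/19
  p_3/q_3 = 5043/116
  p_4/q_4 = 46213/1063
q_3 = 116 ≤ 290 < 1063 = q_4, so the answer is 5043/116.

5043/116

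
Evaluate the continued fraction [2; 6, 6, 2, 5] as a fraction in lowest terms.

945/437

Using pₖ = aₖpₖ₋₁ + pₖ₋₂ and qₖ = aₖqₖ₋₁ + qₖ₋₂:
  k=0: a=2, p=2, q=1
  k=1: a=6, p=13, q=6
  k=2: a=6, p=80, q=37
  k=3: a=2, p=173, q=80
  k=4: a=5, p=945, q=437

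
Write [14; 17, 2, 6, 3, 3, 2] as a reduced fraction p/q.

76837/5466

Using pₖ = aₖpₖ₋₁ + pₖ₋₂ and qₖ = aₖqₖ₋₁ + qₖ₋₂:
  k=0: a=14, p=14, q=1
  k=1: a=17, p=239, q=17
  k=2: a=2, p=492, q=35
  k=3: a=6, p=3191, q=227
  k=4: a=3, p=10065, q=716
  k=5: a=3, p=33386, q=2375
  k=6: a=2, p=76837, q=5466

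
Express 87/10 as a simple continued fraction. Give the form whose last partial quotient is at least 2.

87 = 8·10 + 7
10 = 1·7 + 3
7 = 2·3 + 1
3 = 3·1 + 0  (stop)
So 87/10 = [8; 1, 2, 3].

[8; 1, 2, 3]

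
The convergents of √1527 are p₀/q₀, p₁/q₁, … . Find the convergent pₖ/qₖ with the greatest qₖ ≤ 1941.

√1527 = [39; 13, 78, …] (period length 2).
Convergents:
  p_0/q_0 = 39/1
  p_1/q_1 = 508/13
  p_2/q_2 = 39663/1015
  p_3/q_3 = 516127/13208
q_2 = 1015 ≤ 1941 < 13208 = q_3, so the answer is 39663/1015.

39663/1015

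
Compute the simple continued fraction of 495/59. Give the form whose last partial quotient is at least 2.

495 = 8*59 + 23
59 = 2*23 + 13
23 = 1*13 + 10
13 = 1*10 + 3
10 = 3*3 + 1
3 = 3*1 + 0  (stop)
So 495/59 = [8; 2, 1, 1, 3, 3].

[8; 2, 1, 1, 3, 3]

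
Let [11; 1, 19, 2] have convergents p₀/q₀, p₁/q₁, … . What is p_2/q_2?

Using pₖ = aₖpₖ₋₁ + pₖ₋₂, qₖ = aₖqₖ₋₁ + qₖ₋₂ (with p₋₁=1, p₋₂=0, q₋₁=0, q₋₂=1):
  k=0: a=11, p=11, q=1
  k=1: a=1, p=12, q=1
  k=2: a=19, p=239, q=20

239/20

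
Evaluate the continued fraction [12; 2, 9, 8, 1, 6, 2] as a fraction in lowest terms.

Fold from the inside: start with 2/1.
  6 + 1/2 = 13/2
  1 + 2/13 = 15/13
  8 + 13/15 = 133/15
  9 + 15/133 = 1212/133
  2 + 133/1212 = 2557/1212
  12 + 1212/2557 = 31896/2557

31896/2557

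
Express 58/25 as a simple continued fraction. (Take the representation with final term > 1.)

58 = 2×25 + 8
25 = 3×8 + 1
8 = 8×1 + 0  (stop)
So 58/25 = [2; 3, 8].

[2; 3, 8]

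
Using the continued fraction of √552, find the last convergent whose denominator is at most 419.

√552 = [23; 2, 46, …] (period length 2).
Convergents:
  p_0/q_0 = 23/1
  p_1/q_1 = 47/2
  p_2/q_2 = 2185/93
  p_3/q_3 = 4417/188
  p_4/q_4 = 205367/8741
q_3 = 188 ≤ 419 < 8741 = q_4, so the answer is 4417/188.

4417/188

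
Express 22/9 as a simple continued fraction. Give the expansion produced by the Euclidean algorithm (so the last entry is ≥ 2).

[2; 2, 4]

22 = 2*9 + 4
9 = 2*4 + 1
4 = 4*1 + 0  (stop)
So 22/9 = [2; 2, 4].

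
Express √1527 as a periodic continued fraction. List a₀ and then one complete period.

a₀ = ⌊√1527⌋ = 39.
With m₀=0, d₀=1 and mₖ₊₁ = dₖaₖ − mₖ, dₖ₊₁ = (n − mₖ₊₁²)/dₖ, aₖ₊₁ = ⌊(a₀+mₖ₊₁)/dₖ₊₁⌋:
  k=1: m=39, d=6, a=13
  k=2: m=39, d=1, a=78
d=1 and a=2a₀=78 at k=2, so the next step gives (m, d) = (39, 6) again — its k=1 value — and the period has length 2.

[39; 13, 78]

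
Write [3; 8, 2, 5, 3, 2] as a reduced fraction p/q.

2136/685

Using pₖ = aₖpₖ₋₁ + pₖ₋₂ and qₖ = aₖqₖ₋₁ + qₖ₋₂:
  k=0: a=3, p=3, q=1
  k=1: a=8, p=25, q=8
  k=2: a=2, p=53, q=17
  k=3: a=5, p=290, q=93
  k=4: a=3, p=923, q=296
  k=5: a=2, p=2136, q=685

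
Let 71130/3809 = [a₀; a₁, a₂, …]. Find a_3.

14

71130 = 18·3809 + 2568   →  a_0 = 18
3809 = 1·2568 + 1241   →  a_1 = 1
2568 = 2·1241 + 86   →  a_2 = 2
1241 = 14·86 + 37   →  a_3 = 14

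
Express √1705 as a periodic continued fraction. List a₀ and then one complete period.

a₀ = ⌊√1705⌋ = 41.
With m₀=0, d₀=1 and mₖ₊₁ = dₖaₖ − mₖ, dₖ₊₁ = (n − mₖ₊₁²)/dₖ, aₖ₊₁ = ⌊(a₀+mₖ₊₁)/dₖ₊₁⌋:
  k=1: m=41, d=24, a=3
  k=2: m=31, d=31, a=2
  k=3: m=31, d=24, a=3
  k=4: m=41, d=1, a=82
d=1 and a=2a₀=82 at k=4, so the next step gives (m, d) = (41, 24) again — its k=1 value — and the period has length 4.

[41; 3, 2, 3, 82]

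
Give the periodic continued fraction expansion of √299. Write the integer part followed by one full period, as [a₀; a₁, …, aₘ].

[17; 3, 2, 3, 34]

a₀ = ⌊√299⌋ = 17.
With m₀=0, d₀=1 and mₖ₊₁ = dₖaₖ − mₖ, dₖ₊₁ = (n − mₖ₊₁²)/dₖ, aₖ₊₁ = ⌊(a₀+mₖ₊₁)/dₖ₊₁⌋:
  k=1: m=17, d=10, a=3
  k=2: m=13, d=13, a=2
  k=3: m=13, d=10, a=3
  k=4: m=17, d=1, a=34
d=1 and a=2a₀=34 at k=4, so the next step gives (m, d) = (17, 10) again — its k=1 value — and the period has length 4.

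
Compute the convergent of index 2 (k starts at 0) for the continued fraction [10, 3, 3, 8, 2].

103/10

Using pₖ = aₖpₖ₋₁ + pₖ₋₂, qₖ = aₖqₖ₋₁ + qₖ₋₂ (with p₋₁=1, p₋₂=0, q₋₁=0, q₋₂=1):
  k=0: a=10, p=10, q=1
  k=1: a=3, p=31, q=3
  k=2: a=3, p=103, q=10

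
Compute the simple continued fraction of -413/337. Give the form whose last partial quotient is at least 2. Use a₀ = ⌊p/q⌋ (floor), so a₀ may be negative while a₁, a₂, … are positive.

[-2; 1, 3, 2, 3, 3, 3]

-413 = -2·337 + 261
337 = 1·261 + 76
261 = 3·76 + 33
76 = 2·33 + 10
33 = 3·10 + 3
10 = 3·3 + 1
3 = 3·1 + 0  (stop)
So -413/337 = [-2; 1, 3, 2, 3, 3, 3].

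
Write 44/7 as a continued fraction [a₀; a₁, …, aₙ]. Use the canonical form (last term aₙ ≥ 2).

44 = 6·7 + 2
7 = 3·2 + 1
2 = 2·1 + 0  (stop)
So 44/7 = [6; 3, 2].

[6; 3, 2]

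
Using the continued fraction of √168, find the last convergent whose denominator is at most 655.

8412/649

√168 = [12; 1, 24, …] (period length 2).
Convergents:
  p_0/q_0 = 12/1
  p_1/q_1 = 13/1
  p_2/q_2 = 324/25
  p_3/q_3 = 337/26
  p_4/q_4 = 8412/649
  p_5/q_5 = 8749/675
q_4 = 649 ≤ 655 < 675 = q_5, so the answer is 8412/649.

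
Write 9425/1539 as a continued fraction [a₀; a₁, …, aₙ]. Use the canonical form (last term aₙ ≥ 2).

[6; 8, 17, 2, 1, 3]

9425 = 6*1539 + 191
1539 = 8*191 + 11
191 = 17*11 + 4
11 = 2*4 + 3
4 = 1*3 + 1
3 = 3*1 + 0  (stop)
So 9425/1539 = [6; 8, 17, 2, 1, 3].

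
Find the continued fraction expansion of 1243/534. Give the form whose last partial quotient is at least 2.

[2; 3, 19, 2, 4]

1243 = 2×534 + 175
534 = 3×175 + 9
175 = 19×9 + 4
9 = 2×4 + 1
4 = 4×1 + 0  (stop)
So 1243/534 = [2; 3, 19, 2, 4].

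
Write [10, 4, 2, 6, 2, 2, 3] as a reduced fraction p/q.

10725/1049

Using pₖ = aₖpₖ₋₁ + pₖ₋₂ and qₖ = aₖqₖ₋₁ + qₖ₋₂:
  k=0: a=10, p=10, q=1
  k=1: a=4, p=41, q=4
  k=2: a=2, p=92, q=9
  k=3: a=6, p=593, q=58
  k=4: a=2, p=1278, q=125
  k=5: a=2, p=3149, q=308
  k=6: a=3, p=10725, q=1049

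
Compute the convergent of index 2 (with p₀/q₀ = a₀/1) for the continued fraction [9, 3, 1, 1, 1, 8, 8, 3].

37/4

Using pₖ = aₖpₖ₋₁ + pₖ₋₂, qₖ = aₖqₖ₋₁ + qₖ₋₂ (with p₋₁=1, p₋₂=0, q₋₁=0, q₋₂=1):
  k=0: a=9, p=9, q=1
  k=1: a=3, p=28, q=3
  k=2: a=1, p=37, q=4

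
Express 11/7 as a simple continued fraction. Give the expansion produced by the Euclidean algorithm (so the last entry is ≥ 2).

11 = 1*7 + 4
7 = 1*4 + 3
4 = 1*3 + 1
3 = 3*1 + 0  (stop)
So 11/7 = [1; 1, 1, 3].

[1; 1, 1, 3]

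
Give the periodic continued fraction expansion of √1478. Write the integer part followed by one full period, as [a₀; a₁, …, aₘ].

a₀ = ⌊√1478⌋ = 38.
With m₀=0, d₀=1 and mₖ₊₁ = dₖaₖ − mₖ, dₖ₊₁ = (n − mₖ₊₁²)/dₖ, aₖ₊₁ = ⌊(a₀+mₖ₊₁)/dₖ₊₁⌋:
  k=1: m=38, d=34, a=2
  k=2: m=30, d=17, a=4
  k=3: m=38, d=2, a=38
  k=4: m=38, d=17, a=4
  k=5: m=30, d=34, a=2
  k=6: m=38, d=1, a=76
d=1 and a=2a₀=76 at k=6, so the next step gives (m, d) = (38, 34) again — its k=1 value — and the period has length 6.

[38; 2, 4, 38, 4, 2, 76]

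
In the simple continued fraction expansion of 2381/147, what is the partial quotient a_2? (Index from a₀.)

14

2381 = 16·147 + 29   →  a_0 = 16
147 = 5·29 + 2   →  a_1 = 5
29 = 14·2 + 1   →  a_2 = 14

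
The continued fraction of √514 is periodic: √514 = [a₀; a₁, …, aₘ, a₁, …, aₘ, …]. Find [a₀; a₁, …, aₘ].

a₀ = ⌊√514⌋ = 22.
With m₀=0, d₀=1 and mₖ₊₁ = dₖaₖ − mₖ, dₖ₊₁ = (n − mₖ₊₁²)/dₖ, aₖ₊₁ = ⌊(a₀+mₖ₊₁)/dₖ₊₁⌋:
  k=1: m=22, d=30, a=1
  k=2: m=8, d=15, a=2
  k=3: m=22, d=2, a=22
  k=4: m=22, d=15, a=2
  k=5: m=8, d=30, a=1
  k=6: m=22, d=1, a=44
d=1 and a=2a₀=44 at k=6, so the next step gives (m, d) = (22, 30) again — its k=1 value — and the period has length 6.

[22; 1, 2, 22, 2, 1, 44]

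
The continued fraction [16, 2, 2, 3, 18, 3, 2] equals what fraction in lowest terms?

36286/2211

Fold from the inside: start with 2/1.
  3 + 1/2 = 7/2
  18 + 2/7 = 128/7
  3 + 7/128 = 391/128
  2 + 128/391 = 910/391
  2 + 391/910 = 2211/910
  16 + 910/2211 = 36286/2211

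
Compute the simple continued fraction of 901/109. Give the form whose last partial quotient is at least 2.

901 = 8*109 + 29
109 = 3*29 + 22
29 = 1*22 + 7
22 = 3*7 + 1
7 = 7*1 + 0  (stop)
So 901/109 = [8; 3, 1, 3, 7].

[8; 3, 1, 3, 7]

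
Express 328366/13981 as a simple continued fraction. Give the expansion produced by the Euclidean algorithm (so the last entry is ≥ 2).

[23; 2, 18, 7, 13, 4]

328366 = 23·13981 + 6803
13981 = 2·6803 + 375
6803 = 18·375 + 53
375 = 7·53 + 4
53 = 13·4 + 1
4 = 4·1 + 0  (stop)
So 328366/13981 = [23; 2, 18, 7, 13, 4].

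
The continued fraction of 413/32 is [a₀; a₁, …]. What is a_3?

413 = 12·32 + 29   →  a_0 = 12
32 = 1·29 + 3   →  a_1 = 1
29 = 9·3 + 2   →  a_2 = 9
3 = 1·2 + 1   →  a_3 = 1

1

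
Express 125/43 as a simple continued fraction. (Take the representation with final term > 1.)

[2; 1, 9, 1, 3]

125 = 2·43 + 39
43 = 1·39 + 4
39 = 9·4 + 3
4 = 1·3 + 1
3 = 3·1 + 0  (stop)
So 125/43 = [2; 1, 9, 1, 3].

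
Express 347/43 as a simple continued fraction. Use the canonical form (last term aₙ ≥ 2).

[8; 14, 3]

347 = 8*43 + 3
43 = 14*3 + 1
3 = 3*1 + 0  (stop)
So 347/43 = [8; 14, 3].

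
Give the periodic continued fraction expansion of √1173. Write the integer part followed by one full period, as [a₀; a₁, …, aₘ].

a₀ = ⌊√1173⌋ = 34.
With m₀=0, d₀=1 and mₖ₊₁ = dₖaₖ − mₖ, dₖ₊₁ = (n − mₖ₊₁²)/dₖ, aₖ₊₁ = ⌊(a₀+mₖ₊₁)/dₖ₊₁⌋:
  k=1: m=34, d=17, a=4
  k=2: m=34, d=1, a=68
d=1 and a=2a₀=68 at k=2, so the next step gives (m, d) = (34, 17) again — its k=1 value — and the period has length 2.

[34; 4, 68]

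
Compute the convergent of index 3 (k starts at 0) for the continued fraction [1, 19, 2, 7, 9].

307/292

Using pₖ = aₖpₖ₋₁ + pₖ₋₂, qₖ = aₖqₖ₋₁ + qₖ₋₂ (with p₋₁=1, p₋₂=0, q₋₁=0, q₋₂=1):
  k=0: a=1, p=1, q=1
  k=1: a=19, p=20, q=19
  k=2: a=2, p=41, q=39
  k=3: a=7, p=307, q=292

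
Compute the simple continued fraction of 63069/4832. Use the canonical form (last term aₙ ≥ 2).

[13; 19, 10, 8, 3]

63069 = 13·4832 + 253
4832 = 19·253 + 25
253 = 10·25 + 3
25 = 8·3 + 1
3 = 3·1 + 0  (stop)
So 63069/4832 = [13; 19, 10, 8, 3].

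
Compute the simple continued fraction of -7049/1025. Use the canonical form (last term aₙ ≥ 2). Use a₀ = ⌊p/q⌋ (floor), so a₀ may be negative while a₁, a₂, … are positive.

-7049 = -7·1025 + 126
1025 = 8·126 + 17
126 = 7·17 + 7
17 = 2·7 + 3
7 = 2·3 + 1
3 = 3·1 + 0  (stop)
So -7049/1025 = [-7; 8, 7, 2, 2, 3].

[-7; 8, 7, 2, 2, 3]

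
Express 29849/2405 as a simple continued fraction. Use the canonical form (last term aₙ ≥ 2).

29849 = 12*2405 + 989
2405 = 2*989 + 427
989 = 2*427 + 135
427 = 3*135 + 22
135 = 6*22 + 3
22 = 7*3 + 1
3 = 3*1 + 0  (stop)
So 29849/2405 = [12; 2, 2, 3, 6, 7, 3].

[12; 2, 2, 3, 6, 7, 3]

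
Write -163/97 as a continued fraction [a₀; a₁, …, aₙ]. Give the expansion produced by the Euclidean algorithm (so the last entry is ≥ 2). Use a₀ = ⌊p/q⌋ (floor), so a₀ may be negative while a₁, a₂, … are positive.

[-2; 3, 7, 1, 3]

-163 = -2*97 + 31
97 = 3*31 + 4
31 = 7*4 + 3
4 = 1*3 + 1
3 = 3*1 + 0  (stop)
So -163/97 = [-2; 3, 7, 1, 3].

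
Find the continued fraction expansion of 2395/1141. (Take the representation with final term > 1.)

2395 = 2·1141 + 113
1141 = 10·113 + 11
113 = 10·11 + 3
11 = 3·3 + 2
3 = 1·2 + 1
2 = 2·1 + 0  (stop)
So 2395/1141 = [2; 10, 10, 3, 1, 2].

[2; 10, 10, 3, 1, 2]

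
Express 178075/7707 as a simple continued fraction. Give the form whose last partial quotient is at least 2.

[23; 9, 2, 7, 3, 17]

178075 = 23·7707 + 814
7707 = 9·814 + 381
814 = 2·381 + 52
381 = 7·52 + 17
52 = 3·17 + 1
17 = 17·1 + 0  (stop)
So 178075/7707 = [23; 9, 2, 7, 3, 17].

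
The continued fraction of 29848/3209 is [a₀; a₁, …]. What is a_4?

29848 = 9·3209 + 967   →  a_0 = 9
3209 = 3·967 + 308   →  a_1 = 3
967 = 3·308 + 43   →  a_2 = 3
308 = 7·43 + 7   →  a_3 = 7
43 = 6·7 + 1   →  a_4 = 6

6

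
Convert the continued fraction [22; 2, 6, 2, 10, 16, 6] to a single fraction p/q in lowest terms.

Fold from the inside: start with 6/1.
  16 + 1/6 = 97/6
  10 + 6/97 = 976/97
  2 + 97/976 = 2049/976
  6 + 976/2049 = 13270/2049
  2 + 2049/13270 = 28589/13270
  22 + 13270/28589 = 642228/28589

642228/28589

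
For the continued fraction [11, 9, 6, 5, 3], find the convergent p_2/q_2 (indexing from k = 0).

611/55

Using pₖ = aₖpₖ₋₁ + pₖ₋₂, qₖ = aₖqₖ₋₁ + qₖ₋₂ (with p₋₁=1, p₋₂=0, q₋₁=0, q₋₂=1):
  k=0: a=11, p=11, q=1
  k=1: a=9, p=100, q=9
  k=2: a=6, p=611, q=55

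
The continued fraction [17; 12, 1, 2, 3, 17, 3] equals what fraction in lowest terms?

Fold from the inside: start with 3/1.
  17 + 1/3 = 52/3
  3 + 3/52 = 159/52
  2 + 52/159 = 370/159
  1 + 159/370 = 529/370
  12 + 370/529 = 6718/529
  17 + 529/6718 = 114735/6718

114735/6718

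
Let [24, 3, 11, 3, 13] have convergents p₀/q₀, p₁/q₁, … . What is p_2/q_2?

Using pₖ = aₖpₖ₋₁ + pₖ₋₂, qₖ = aₖqₖ₋₁ + qₖ₋₂ (with p₋₁=1, p₋₂=0, q₋₁=0, q₋₂=1):
  k=0: a=24, p=24, q=1
  k=1: a=3, p=73, q=3
  k=2: a=11, p=827, q=34

827/34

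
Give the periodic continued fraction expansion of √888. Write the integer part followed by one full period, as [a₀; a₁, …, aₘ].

[29; 1, 3, 1, 58]

a₀ = ⌊√888⌋ = 29.
With m₀=0, d₀=1 and mₖ₊₁ = dₖaₖ − mₖ, dₖ₊₁ = (n − mₖ₊₁²)/dₖ, aₖ₊₁ = ⌊(a₀+mₖ₊₁)/dₖ₊₁⌋:
  k=1: m=29, d=47, a=1
  k=2: m=18, d=12, a=3
  k=3: m=18, d=47, a=1
  k=4: m=29, d=1, a=58
d=1 and a=2a₀=58 at k=4, so the next step gives (m, d) = (29, 47) again — its k=1 value — and the period has length 4.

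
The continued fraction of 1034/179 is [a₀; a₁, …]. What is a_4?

9

1034 = 5·179 + 139   →  a_0 = 5
179 = 1·139 + 40   →  a_1 = 1
139 = 3·40 + 19   →  a_2 = 3
40 = 2·19 + 2   →  a_3 = 2
19 = 9·2 + 1   →  a_4 = 9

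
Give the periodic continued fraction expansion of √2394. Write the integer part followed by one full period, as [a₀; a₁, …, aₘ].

[48; 1, 12, 1, 96]

a₀ = ⌊√2394⌋ = 48.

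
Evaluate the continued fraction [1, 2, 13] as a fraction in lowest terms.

40/27

Using pₖ = aₖpₖ₋₁ + pₖ₋₂ and qₖ = aₖqₖ₋₁ + qₖ₋₂:
  k=0: a=1, p=1, q=1
  k=1: a=2, p=3, q=2
  k=2: a=13, p=40, q=27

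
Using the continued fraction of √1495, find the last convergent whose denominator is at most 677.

17902/463

√1495 = [38; 1, 1, 1, 76, …] (period length 4).
Convergents:
  p_0/q_0 = 38/1
  p_1/q_1 = 39/1
  p_2/q_2 = 77/2
  p_3/q_3 = 116/3
  p_4/q_4 = 8893/230
  p_5/q_5 = 9009/233
  p_6/q_6 = 17902/463
  p_7/q_7 = 26911/696
q_6 = 463 ≤ 677 < 696 = q_7, so the answer is 17902/463.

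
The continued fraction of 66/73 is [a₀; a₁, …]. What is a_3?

2

66 = 0·73 + 66   →  a_0 = 0
73 = 1·66 + 7   →  a_1 = 1
66 = 9·7 + 3   →  a_2 = 9
7 = 2·3 + 1   →  a_3 = 2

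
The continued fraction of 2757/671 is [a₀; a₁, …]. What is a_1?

2757 = 4·671 + 73   →  a_0 = 4
671 = 9·73 + 14   →  a_1 = 9

9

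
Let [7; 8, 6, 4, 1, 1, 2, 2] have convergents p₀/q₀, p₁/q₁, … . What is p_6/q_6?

Using pₖ = aₖpₖ₋₁ + pₖ₋₂, qₖ = aₖqₖ₋₁ + qₖ₋₂ (with p₋₁=1, p₋₂=0, q₋₁=0, q₋₂=1):
  k=0: a=7, p=7, q=1
  k=1: a=8, p=57, q=8
  k=2: a=6, p=349, q=49
  k=3: a=4, p=1453, q=204
  k=4: a=1, p=1802, q=253
  k=5: a=1, p=3255, q=457
  k=6: a=2, p=8312, q=1167

8312/1167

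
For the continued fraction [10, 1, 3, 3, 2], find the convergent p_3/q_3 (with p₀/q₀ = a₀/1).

Using pₖ = aₖpₖ₋₁ + pₖ₋₂, qₖ = aₖqₖ₋₁ + qₖ₋₂ (with p₋₁=1, p₋₂=0, q₋₁=0, q₋₂=1):
  k=0: a=10, p=10, q=1
  k=1: a=1, p=11, q=1
  k=2: a=3, p=43, q=4
  k=3: a=3, p=140, q=13

140/13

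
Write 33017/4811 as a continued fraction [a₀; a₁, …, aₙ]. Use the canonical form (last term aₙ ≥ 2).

[6; 1, 6, 3, 2, 5, 8, 2]

33017 = 6*4811 + 4151
4811 = 1*4151 + 660
4151 = 6*660 + 191
660 = 3*191 + 87
191 = 2*87 + 17
87 = 5*17 + 2
17 = 8*2 + 1
2 = 2*1 + 0  (stop)
So 33017/4811 = [6; 1, 6, 3, 2, 5, 8, 2].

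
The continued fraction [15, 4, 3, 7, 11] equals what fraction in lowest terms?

Fold from the inside: start with 11/1.
  7 + 1/11 = 78/11
  3 + 11/78 = 245/78
  4 + 78/245 = 1058/245
  15 + 245/1058 = 16115/1058

16115/1058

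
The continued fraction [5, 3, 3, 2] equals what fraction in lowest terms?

122/23

Fold from the inside: start with 2/1.
  3 + 1/2 = 7/2
  3 + 2/7 = 23/7
  5 + 7/23 = 122/23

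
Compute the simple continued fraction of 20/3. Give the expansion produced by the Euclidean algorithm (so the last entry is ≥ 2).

20 = 6×3 + 2
3 = 1×2 + 1
2 = 2×1 + 0  (stop)
So 20/3 = [6; 1, 2].

[6; 1, 2]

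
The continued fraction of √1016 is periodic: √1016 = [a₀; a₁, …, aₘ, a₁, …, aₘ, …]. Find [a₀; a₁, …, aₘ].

[31; 1, 6, 1, 62]

a₀ = ⌊√1016⌋ = 31.
With m₀=0, d₀=1 and mₖ₊₁ = dₖaₖ − mₖ, dₖ₊₁ = (n − mₖ₊₁²)/dₖ, aₖ₊₁ = ⌊(a₀+mₖ₊₁)/dₖ₊₁⌋:
  k=1: m=31, d=55, a=1
  k=2: m=24, d=8, a=6
  k=3: m=24, d=55, a=1
  k=4: m=31, d=1, a=62
d=1 and a=2a₀=62 at k=4, so the next step gives (m, d) = (31, 55) again — its k=1 value — and the period has length 4.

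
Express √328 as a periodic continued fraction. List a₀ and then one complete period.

[18; 9, 36]

a₀ = ⌊√328⌋ = 18.
With m₀=0, d₀=1 and mₖ₊₁ = dₖaₖ − mₖ, dₖ₊₁ = (n − mₖ₊₁²)/dₖ, aₖ₊₁ = ⌊(a₀+mₖ₊₁)/dₖ₊₁⌋:
  k=1: m=18, d=4, a=9
  k=2: m=18, d=1, a=36
d=1 and a=2a₀=36 at k=2, so the next step gives (m, d) = (18, 4) again — its k=1 value — and the period has length 2.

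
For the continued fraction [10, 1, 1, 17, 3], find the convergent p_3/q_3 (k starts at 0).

368/35

Using pₖ = aₖpₖ₋₁ + pₖ₋₂, qₖ = aₖqₖ₋₁ + qₖ₋₂ (with p₋₁=1, p₋₂=0, q₋₁=0, q₋₂=1):
  k=0: a=10, p=10, q=1
  k=1: a=1, p=11, q=1
  k=2: a=1, p=21, q=2
  k=3: a=17, p=368, q=35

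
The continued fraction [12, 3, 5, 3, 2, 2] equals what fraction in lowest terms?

3534/287

Fold from the inside: start with 2/1.
  2 + 1/2 = 5/2
  3 + 2/5 = 17/5
  5 + 5/17 = 90/17
  3 + 17/90 = 287/90
  12 + 90/287 = 3534/287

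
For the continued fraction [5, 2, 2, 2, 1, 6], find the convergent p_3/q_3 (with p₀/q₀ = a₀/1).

65/12

Using pₖ = aₖpₖ₋₁ + pₖ₋₂, qₖ = aₖqₖ₋₁ + qₖ₋₂ (with p₋₁=1, p₋₂=0, q₋₁=0, q₋₂=1):
  k=0: a=5, p=5, q=1
  k=1: a=2, p=11, q=2
  k=2: a=2, p=27, q=5
  k=3: a=2, p=65, q=12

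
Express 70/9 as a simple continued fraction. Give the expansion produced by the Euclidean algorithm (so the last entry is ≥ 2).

[7; 1, 3, 2]

70 = 7×9 + 7
9 = 1×7 + 2
7 = 3×2 + 1
2 = 2×1 + 0  (stop)
So 70/9 = [7; 1, 3, 2].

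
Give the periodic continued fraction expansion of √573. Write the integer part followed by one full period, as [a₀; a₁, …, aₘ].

[23; 1, 14, 1, 46]

a₀ = ⌊√573⌋ = 23.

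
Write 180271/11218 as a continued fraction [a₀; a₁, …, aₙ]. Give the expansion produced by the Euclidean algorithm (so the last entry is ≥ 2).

[16; 14, 3, 17, 15]

180271 = 16·11218 + 783
11218 = 14·783 + 256
783 = 3·256 + 15
256 = 17·15 + 1
15 = 15·1 + 0  (stop)
So 180271/11218 = [16; 14, 3, 17, 15].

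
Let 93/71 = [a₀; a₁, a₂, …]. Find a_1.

93 = 1·71 + 22   →  a_0 = 1
71 = 3·22 + 5   →  a_1 = 3

3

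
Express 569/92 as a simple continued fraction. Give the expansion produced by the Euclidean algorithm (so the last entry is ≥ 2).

[6; 5, 2, 2, 3]

569 = 6·92 + 17
92 = 5·17 + 7
17 = 2·7 + 3
7 = 2·3 + 1
3 = 3·1 + 0  (stop)
So 569/92 = [6; 5, 2, 2, 3].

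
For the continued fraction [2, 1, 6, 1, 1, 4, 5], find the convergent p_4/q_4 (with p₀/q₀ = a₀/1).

Using pₖ = aₖpₖ₋₁ + pₖ₋₂, qₖ = aₖqₖ₋₁ + qₖ₋₂ (with p₋₁=1, p₋₂=0, q₋₁=0, q₋₂=1):
  k=0: a=2, p=2, q=1
  k=1: a=1, p=3, q=1
  k=2: a=6, p=20, q=7
  k=3: a=1, p=23, q=8
  k=4: a=1, p=43, q=15

43/15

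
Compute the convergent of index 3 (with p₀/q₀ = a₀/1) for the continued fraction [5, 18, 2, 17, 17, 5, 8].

3270/647

Using pₖ = aₖpₖ₋₁ + pₖ₋₂, qₖ = aₖqₖ₋₁ + qₖ₋₂ (with p₋₁=1, p₋₂=0, q₋₁=0, q₋₂=1):
  k=0: a=5, p=5, q=1
  k=1: a=18, p=91, q=18
  k=2: a=2, p=187, q=37
  k=3: a=17, p=3270, q=647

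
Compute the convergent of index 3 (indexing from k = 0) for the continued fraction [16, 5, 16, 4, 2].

5329/329

Using pₖ = aₖpₖ₋₁ + pₖ₋₂, qₖ = aₖqₖ₋₁ + qₖ₋₂ (with p₋₁=1, p₋₂=0, q₋₁=0, q₋₂=1):
  k=0: a=16, p=16, q=1
  k=1: a=5, p=81, q=5
  k=2: a=16, p=1312, q=81
  k=3: a=4, p=5329, q=329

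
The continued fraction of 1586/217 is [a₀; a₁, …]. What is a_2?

4

1586 = 7·217 + 67   →  a_0 = 7
217 = 3·67 + 16   →  a_1 = 3
67 = 4·16 + 3   →  a_2 = 4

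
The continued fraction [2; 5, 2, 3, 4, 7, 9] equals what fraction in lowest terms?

Fold from the inside: start with 9/1.
  7 + 1/9 = 64/9
  4 + 9/64 = 265/64
  3 + 64/265 = 859/265
  2 + 265/859 = 1983/859
  5 + 859/1983 = 10774/1983
  2 + 1983/10774 = 23531/10774

23531/10774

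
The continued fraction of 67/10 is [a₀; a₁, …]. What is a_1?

1

67 = 6·10 + 7   →  a_0 = 6
10 = 1·7 + 3   →  a_1 = 1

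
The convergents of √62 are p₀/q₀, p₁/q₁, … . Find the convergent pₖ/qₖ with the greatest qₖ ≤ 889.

√62 = [7; 1, 6, 1, 14, …] (period length 4).
Convergents:
  p_0/q_0 = 7/1
  p_1/q_1 = 8/1
  p_2/q_2 = 55/7
  p_3/q_3 = 63/8
  p_4/q_4 = 937/119
  p_5/q_5 = 1000/127
  p_6/q_6 = 6937/881
  p_7/q_7 = 7937/1008
q_6 = 881 ≤ 889 < 1008 = q_7, so the answer is 6937/881.

6937/881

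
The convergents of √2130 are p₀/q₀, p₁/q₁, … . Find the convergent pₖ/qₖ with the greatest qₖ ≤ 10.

323/7

√2130 = [46; 6, 1, 1, 2, 1, 1, 6, 92, …] (period length 8).
Convergents:
  p_0/q_0 = 46/1
  p_1/q_1 = 277/6
  p_2/q_2 = 323/7
  p_3/q_3 = 600/13
q_2 = 7 ≤ 10 < 13 = q_3, so the answer is 323/7.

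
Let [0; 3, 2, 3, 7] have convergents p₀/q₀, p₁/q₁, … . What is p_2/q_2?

Using pₖ = aₖpₖ₋₁ + pₖ₋₂, qₖ = aₖqₖ₋₁ + qₖ₋₂ (with p₋₁=1, p₋₂=0, q₋₁=0, q₋₂=1):
  k=0: a=0, p=0, q=1
  k=1: a=3, p=1, q=3
  k=2: a=2, p=2, q=7

2/7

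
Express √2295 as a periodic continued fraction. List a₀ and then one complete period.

a₀ = ⌊√2295⌋ = 47.
With m₀=0, d₀=1 and mₖ₊₁ = dₖaₖ − mₖ, dₖ₊₁ = (n − mₖ₊₁²)/dₖ, aₖ₊₁ = ⌊(a₀+mₖ₊₁)/dₖ₊₁⌋:
  k=1: m=47, d=86, a=1
  k=2: m=39, d=9, a=9
  k=3: m=42, d=59, a=1
  k=4: m=17, d=34, a=1
  k=5: m=17, d=59, a=1
  k=6: m=42, d=9, a=9
  k=7: m=39, d=86, a=1
  k=8: m=47, d=1, a=94
d=1 and a=2a₀=94 at k=8, so the next step gives (m, d) = (47, 86) again — its k=1 value — and the period has length 8.

[47; 1, 9, 1, 1, 1, 9, 1, 94]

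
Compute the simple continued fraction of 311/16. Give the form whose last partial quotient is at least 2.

[19; 2, 3, 2]

311 = 19*16 + 7
16 = 2*7 + 2
7 = 3*2 + 1
2 = 2*1 + 0  (stop)
So 311/16 = [19; 2, 3, 2].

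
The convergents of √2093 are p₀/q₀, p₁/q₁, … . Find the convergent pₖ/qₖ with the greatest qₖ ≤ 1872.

√2093 = [45; 1, 2, 1, 90, …] (period length 4).
Convergents:
  p_0/q_0 = 45/1
  p_1/q_1 = 46/1
  p_2/q_2 = 137/3
  p_3/q_3 = 183/4
  p_4/q_4 = 16607/363
  p_5/q_5 = 16790/367
  p_6/q_6 = 50187/1097
  p_7/q_7 = 66977/1464
  p_8/q_8 = 6078117/132857
q_7 = 1464 ≤ 1872 < 132857 = q_8, so the answer is 66977/1464.

66977/1464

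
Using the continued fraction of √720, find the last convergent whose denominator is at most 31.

161/6

√720 = [26; 1, 4, 1, 52, …] (period length 4).
Convergents:
  p_0/q_0 = 26/1
  p_1/q_1 = 27/1
  p_2/q_2 = 134/5
  p_3/q_3 = 161/6
  p_4/q_4 = 8506/317
q_3 = 6 ≤ 31 < 317 = q_4, so the answer is 161/6.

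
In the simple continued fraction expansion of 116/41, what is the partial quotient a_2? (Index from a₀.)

116 = 2·41 + 34   →  a_0 = 2
41 = 1·34 + 7   →  a_1 = 1
34 = 4·7 + 6   →  a_2 = 4

4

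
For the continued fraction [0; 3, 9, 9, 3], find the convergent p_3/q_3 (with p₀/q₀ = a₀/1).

Using pₖ = aₖpₖ₋₁ + pₖ₋₂, qₖ = aₖqₖ₋₁ + qₖ₋₂ (with p₋₁=1, p₋₂=0, q₋₁=0, q₋₂=1):
  k=0: a=0, p=0, q=1
  k=1: a=3, p=1, q=3
  k=2: a=9, p=9, q=28
  k=3: a=9, p=82, q=255

82/255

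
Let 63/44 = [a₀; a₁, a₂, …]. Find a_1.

2

63 = 1·44 + 19   →  a_0 = 1
44 = 2·19 + 6   →  a_1 = 2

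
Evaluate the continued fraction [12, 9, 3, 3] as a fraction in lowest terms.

1126/93

Using pₖ = aₖpₖ₋₁ + pₖ₋₂ and qₖ = aₖqₖ₋₁ + qₖ₋₂:
  k=0: a=12, p=12, q=1
  k=1: a=9, p=109, q=9
  k=2: a=3, p=339, q=28
  k=3: a=3, p=1126, q=93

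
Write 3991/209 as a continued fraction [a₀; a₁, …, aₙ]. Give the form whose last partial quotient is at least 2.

3991 = 19·209 + 20
209 = 10·20 + 9
20 = 2·9 + 2
9 = 4·2 + 1
2 = 2·1 + 0  (stop)
So 3991/209 = [19; 10, 2, 4, 2].

[19; 10, 2, 4, 2]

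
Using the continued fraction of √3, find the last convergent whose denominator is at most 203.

265/153

√3 = [1; 1, 2, …] (period length 2).
Convergents:
  p_0/q_0 = 1/1
  p_1/q_1 = 2/1
  p_2/q_2 = 5/3
  p_3/q_3 = 7/4
  p_4/q_4 = 19/11
  p_5/q_5 = 26/15
  p_6/q_6 = 71/41
  p_7/q_7 = 97/56
  p_8/q_8 = 265/153
  p_9/q_9 = 362/209
q_8 = 153 ≤ 203 < 209 = q_9, so the answer is 265/153.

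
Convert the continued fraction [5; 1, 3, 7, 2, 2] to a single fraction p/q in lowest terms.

881/153

Fold from the inside: start with 2/1.
  2 + 1/2 = 5/2
  7 + 2/5 = 37/5
  3 + 5/37 = 116/37
  1 + 37/116 = 153/116
  5 + 116/153 = 881/153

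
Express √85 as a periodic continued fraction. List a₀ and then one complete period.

a₀ = ⌊√85⌋ = 9.
With m₀=0, d₀=1 and mₖ₊₁ = dₖaₖ − mₖ, dₖ₊₁ = (n − mₖ₊₁²)/dₖ, aₖ₊₁ = ⌊(a₀+mₖ₊₁)/dₖ₊₁⌋:
  k=1: m=9, d=4, a=4
  k=2: m=7, d=9, a=1
  k=3: m=2, d=9, a=1
  k=4: m=7, d=4, a=4
  k=5: m=9, d=1, a=18
d=1 and a=2a₀=18 at k=5, so the next step gives (m, d) = (9, 4) again — its k=1 value — and the period has length 5.

[9; 4, 1, 1, 4, 18]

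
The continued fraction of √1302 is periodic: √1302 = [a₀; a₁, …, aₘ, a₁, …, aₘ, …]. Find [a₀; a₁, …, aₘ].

[36; 12, 72]

a₀ = ⌊√1302⌋ = 36.
With m₀=0, d₀=1 and mₖ₊₁ = dₖaₖ − mₖ, dₖ₊₁ = (n − mₖ₊₁²)/dₖ, aₖ₊₁ = ⌊(a₀+mₖ₊₁)/dₖ₊₁⌋:
  k=1: m=36, d=6, a=12
  k=2: m=36, d=1, a=72
d=1 and a=2a₀=72 at k=2, so the next step gives (m, d) = (36, 6) again — its k=1 value — and the period has length 2.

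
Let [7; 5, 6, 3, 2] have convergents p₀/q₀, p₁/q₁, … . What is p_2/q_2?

Using pₖ = aₖpₖ₋₁ + pₖ₋₂, qₖ = aₖqₖ₋₁ + qₖ₋₂ (with p₋₁=1, p₋₂=0, q₋₁=0, q₋₂=1):
  k=0: a=7, p=7, q=1
  k=1: a=5, p=36, q=5
  k=2: a=6, p=223, q=31

223/31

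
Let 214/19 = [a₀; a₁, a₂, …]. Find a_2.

1

214 = 11·19 + 5   →  a_0 = 11
19 = 3·5 + 4   →  a_1 = 3
5 = 1·4 + 1   →  a_2 = 1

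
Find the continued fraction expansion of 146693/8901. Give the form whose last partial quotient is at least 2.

[16; 2, 12, 3, 14, 8]

146693 = 16*8901 + 4277
8901 = 2*4277 + 347
4277 = 12*347 + 113
347 = 3*113 + 8
113 = 14*8 + 1
8 = 8*1 + 0  (stop)
So 146693/8901 = [16; 2, 12, 3, 14, 8].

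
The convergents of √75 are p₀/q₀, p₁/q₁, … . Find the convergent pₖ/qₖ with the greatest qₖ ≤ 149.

√75 = [8; 1, 1, 1, 16, …] (period length 4).
Convergents:
  p_0/q_0 = 8/1
  p_1/q_1 = 9/1
  p_2/q_2 = 17/2
  p_3/q_3 = 26/3
  p_4/q_4 = 433/50
  p_5/q_5 = 459/53
  p_6/q_6 = 892/103
  p_7/q_7 = 1351/156
q_6 = 103 ≤ 149 < 156 = q_7, so the answer is 892/103.

892/103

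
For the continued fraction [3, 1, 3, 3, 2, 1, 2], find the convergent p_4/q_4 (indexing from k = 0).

Using pₖ = aₖpₖ₋₁ + pₖ₋₂, qₖ = aₖqₖ₋₁ + qₖ₋₂ (with p₋₁=1, p₋₂=0, q₋₁=0, q₋₂=1):
  k=0: a=3, p=3, q=1
  k=1: a=1, p=4, q=1
  k=2: a=3, p=15, q=4
  k=3: a=3, p=49, q=13
  k=4: a=2, p=113, q=30

113/30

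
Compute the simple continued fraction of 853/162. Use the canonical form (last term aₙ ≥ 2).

853 = 5×162 + 43
162 = 3×43 + 33
43 = 1×33 + 10
33 = 3×10 + 3
10 = 3×3 + 1
3 = 3×1 + 0  (stop)
So 853/162 = [5; 3, 1, 3, 3, 3].

[5; 3, 1, 3, 3, 3]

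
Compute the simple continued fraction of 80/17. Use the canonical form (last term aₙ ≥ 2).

[4; 1, 2, 2, 2]

80 = 4*17 + 12
17 = 1*12 + 5
12 = 2*5 + 2
5 = 2*2 + 1
2 = 2*1 + 0  (stop)
So 80/17 = [4; 1, 2, 2, 2].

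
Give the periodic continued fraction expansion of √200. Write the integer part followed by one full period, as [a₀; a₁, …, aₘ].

a₀ = ⌊√200⌋ = 14.
With m₀=0, d₀=1 and mₖ₊₁ = dₖaₖ − mₖ, dₖ₊₁ = (n − mₖ₊₁²)/dₖ, aₖ₊₁ = ⌊(a₀+mₖ₊₁)/dₖ₊₁⌋:
  k=1: m=14, d=4, a=7
  k=2: m=14, d=1, a=28
d=1 and a=2a₀=28 at k=2, so the next step gives (m, d) = (14, 4) again — its k=1 value — and the period has length 2.

[14; 7, 28]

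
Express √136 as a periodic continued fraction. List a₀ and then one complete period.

a₀ = ⌊√136⌋ = 11.
With m₀=0, d₀=1 and mₖ₊₁ = dₖaₖ − mₖ, dₖ₊₁ = (n − mₖ₊₁²)/dₖ, aₖ₊₁ = ⌊(a₀+mₖ₊₁)/dₖ₊₁⌋:
  k=1: m=11, d=15, a=1
  k=2: m=4, d=8, a=1
  k=3: m=4, d=15, a=1
  k=4: m=11, d=1, a=22
d=1 and a=2a₀=22 at k=4, so the next step gives (m, d) = (11, 15) again — its k=1 value — and the period has length 4.

[11; 1, 1, 1, 22]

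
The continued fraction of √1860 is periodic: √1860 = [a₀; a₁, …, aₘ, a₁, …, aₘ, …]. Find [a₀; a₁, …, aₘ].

[43; 7, 1, 4, 1, 7, 86]

a₀ = ⌊√1860⌋ = 43.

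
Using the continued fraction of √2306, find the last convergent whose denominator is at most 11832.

221328/4609

√2306 = [48; 48, 96, …] (period length 2).
Convergents:
  p_0/q_0 = 48/1
  p_1/q_1 = 2305/48
  p_2/q_2 = 221328/4609
  p_3/q_3 = 10626049/221280
q_2 = 4609 ≤ 11832 < 221280 = q_3, so the answer is 221328/4609.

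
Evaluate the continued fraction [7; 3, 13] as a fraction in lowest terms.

Using pₖ = aₖpₖ₋₁ + pₖ₋₂ and qₖ = aₖqₖ₋₁ + qₖ₋₂:
  k=0: a=7, p=7, q=1
  k=1: a=3, p=22, q=3
  k=2: a=13, p=293, q=40

293/40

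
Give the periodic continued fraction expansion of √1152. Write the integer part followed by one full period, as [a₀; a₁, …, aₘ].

a₀ = ⌊√1152⌋ = 33.

[33; 1, 15, 1, 66]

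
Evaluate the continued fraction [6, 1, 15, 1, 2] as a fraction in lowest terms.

Using pₖ = aₖpₖ₋₁ + pₖ₋₂ and qₖ = aₖqₖ₋₁ + qₖ₋₂:
  k=0: a=6, p=6, q=1
  k=1: a=1, p=7, q=1
  k=2: a=15, p=111, q=16
  k=3: a=1, p=118, q=17
  k=4: a=2, p=347, q=50

347/50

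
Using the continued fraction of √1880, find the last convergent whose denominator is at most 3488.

√1880 = [43; 2, 1, 3, 1, 2, 86, …] (period length 6).
Convergents:
  p_0/q_0 = 43/1
  p_1/q_1 = 87/2
  p_2/q_2 = 130/3
  p_3/q_3 = 477/11
  p_4/q_4 = 607/14
  p_5/q_5 = 1691/39
  p_6/q_6 = 146033/3368
  p_7/q_7 = 293757/6775
q_6 = 3368 ≤ 3488 < 6775 = q_7, so the answer is 146033/3368.

146033/3368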